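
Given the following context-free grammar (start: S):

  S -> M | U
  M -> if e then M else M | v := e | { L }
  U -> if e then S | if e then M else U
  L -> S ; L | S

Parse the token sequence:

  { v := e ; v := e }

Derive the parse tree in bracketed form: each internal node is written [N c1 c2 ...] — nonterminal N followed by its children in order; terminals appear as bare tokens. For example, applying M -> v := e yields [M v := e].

S
M
{ L }
{ S ; L }
{ M ; L }
{ v := e ; L }
{ v := e ; S }
{ v := e ; M }
{ v := e ; v := e }

[S [M { [L [S [M v := e]] ; [L [S [M v := e]]]] }]]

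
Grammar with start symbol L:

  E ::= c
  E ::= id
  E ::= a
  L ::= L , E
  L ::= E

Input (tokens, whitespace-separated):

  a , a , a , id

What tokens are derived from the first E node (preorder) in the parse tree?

[L [L [L [L [E a]] , [E a]] , [E a]] , [E id]]

a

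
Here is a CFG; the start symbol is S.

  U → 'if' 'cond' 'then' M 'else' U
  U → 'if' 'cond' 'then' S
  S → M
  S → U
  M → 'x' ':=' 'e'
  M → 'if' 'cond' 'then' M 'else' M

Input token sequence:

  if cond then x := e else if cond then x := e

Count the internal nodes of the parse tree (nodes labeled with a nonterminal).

[S [U if cond then [M x := e] else [U if cond then [S [M x := e]]]]]

6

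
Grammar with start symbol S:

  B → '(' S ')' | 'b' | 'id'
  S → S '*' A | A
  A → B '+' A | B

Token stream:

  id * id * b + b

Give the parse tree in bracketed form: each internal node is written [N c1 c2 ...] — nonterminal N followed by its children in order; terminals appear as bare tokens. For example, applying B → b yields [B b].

[S [S [S [A [B id]]] * [A [B id]]] * [A [B b] + [A [B b]]]]

S
S * A
S * A * A
A * A * A
B * A * A
id * A * A
id * B * A
id * id * A
id * id * B + A
id * id * b + A
id * id * b + B
id * id * b + b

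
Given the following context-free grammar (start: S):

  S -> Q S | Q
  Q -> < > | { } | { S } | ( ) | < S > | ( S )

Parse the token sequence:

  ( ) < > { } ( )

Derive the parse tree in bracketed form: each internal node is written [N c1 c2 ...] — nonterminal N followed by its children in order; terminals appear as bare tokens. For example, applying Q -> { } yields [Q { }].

S
Q S
( ) S
( ) Q S
( ) < > S
( ) < > Q S
( ) < > { } S
( ) < > { } Q
( ) < > { } ( )

[S [Q ( )] [S [Q < >] [S [Q { }] [S [Q ( )]]]]]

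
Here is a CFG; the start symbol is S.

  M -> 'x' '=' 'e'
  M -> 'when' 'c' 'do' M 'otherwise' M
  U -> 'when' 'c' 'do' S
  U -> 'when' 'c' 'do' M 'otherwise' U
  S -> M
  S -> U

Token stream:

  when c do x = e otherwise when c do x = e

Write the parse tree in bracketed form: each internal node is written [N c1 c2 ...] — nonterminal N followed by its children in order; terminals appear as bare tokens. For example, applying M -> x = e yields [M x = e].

S
U
when c do M otherwise U
when c do x = e otherwise U
when c do x = e otherwise when c do S
when c do x = e otherwise when c do M
when c do x = e otherwise when c do x = e

[S [U when c do [M x = e] otherwise [U when c do [S [M x = e]]]]]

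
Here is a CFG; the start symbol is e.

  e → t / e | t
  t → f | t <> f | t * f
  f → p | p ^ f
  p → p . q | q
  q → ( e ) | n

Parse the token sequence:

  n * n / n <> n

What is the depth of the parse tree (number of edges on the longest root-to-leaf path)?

[e [t [t [f [p [q n]]]] * [f [p [q n]]]] / [e [t [t [f [p [q n]]]] <> [f [p [q n]]]]]]

7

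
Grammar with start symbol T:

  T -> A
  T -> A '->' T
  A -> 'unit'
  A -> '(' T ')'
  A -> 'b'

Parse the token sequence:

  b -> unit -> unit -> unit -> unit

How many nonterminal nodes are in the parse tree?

[T [A b] -> [T [A unit] -> [T [A unit] -> [T [A unit] -> [T [A unit]]]]]]

10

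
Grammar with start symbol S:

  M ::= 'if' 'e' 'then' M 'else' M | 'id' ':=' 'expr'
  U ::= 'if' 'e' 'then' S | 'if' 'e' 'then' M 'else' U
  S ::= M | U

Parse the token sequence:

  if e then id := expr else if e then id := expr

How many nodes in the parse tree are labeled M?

[S [U if e then [M id := expr] else [U if e then [S [M id := expr]]]]]

2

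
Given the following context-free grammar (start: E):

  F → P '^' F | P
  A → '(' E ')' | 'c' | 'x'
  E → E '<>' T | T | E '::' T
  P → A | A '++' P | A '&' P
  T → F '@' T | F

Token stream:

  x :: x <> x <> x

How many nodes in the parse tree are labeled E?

[E [E [E [E [T [F [P [A x]]]]] :: [T [F [P [A x]]]]] <> [T [F [P [A x]]]]] <> [T [F [P [A x]]]]]

4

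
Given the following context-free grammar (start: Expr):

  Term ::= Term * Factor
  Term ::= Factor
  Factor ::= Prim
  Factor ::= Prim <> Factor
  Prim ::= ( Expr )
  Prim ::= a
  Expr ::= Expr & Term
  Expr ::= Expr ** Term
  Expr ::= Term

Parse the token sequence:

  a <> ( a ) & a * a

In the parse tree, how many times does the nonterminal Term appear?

4

[Expr [Expr [Term [Factor [Prim a] <> [Factor [Prim ( [Expr [Term [Factor [Prim a]]]] )]]]]] & [Term [Term [Factor [Prim a]]] * [Factor [Prim a]]]]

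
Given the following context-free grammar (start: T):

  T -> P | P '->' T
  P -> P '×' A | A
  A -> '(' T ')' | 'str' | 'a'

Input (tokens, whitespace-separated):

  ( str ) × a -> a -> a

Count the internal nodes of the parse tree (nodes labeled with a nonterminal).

14

[T [P [P [A ( [T [P [A str]]] )]] × [A a]] -> [T [P [A a]] -> [T [P [A a]]]]]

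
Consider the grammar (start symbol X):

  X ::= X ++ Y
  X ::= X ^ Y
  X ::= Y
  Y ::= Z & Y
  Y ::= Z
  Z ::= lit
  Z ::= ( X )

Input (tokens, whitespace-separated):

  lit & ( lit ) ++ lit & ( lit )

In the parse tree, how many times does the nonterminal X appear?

4

[X [X [Y [Z lit] & [Y [Z ( [X [Y [Z lit]]] )]]]] ++ [Y [Z lit] & [Y [Z ( [X [Y [Z lit]]] )]]]]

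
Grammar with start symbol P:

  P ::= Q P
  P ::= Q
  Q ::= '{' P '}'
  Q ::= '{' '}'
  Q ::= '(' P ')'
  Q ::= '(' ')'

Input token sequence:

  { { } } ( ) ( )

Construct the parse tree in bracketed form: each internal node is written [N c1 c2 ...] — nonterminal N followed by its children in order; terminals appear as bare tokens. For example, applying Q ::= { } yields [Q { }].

P
Q P
{ P } P
{ Q } P
{ { } } P
{ { } } Q P
{ { } } ( ) P
{ { } } ( ) Q
{ { } } ( ) ( )

[P [Q { [P [Q { }]] }] [P [Q ( )] [P [Q ( )]]]]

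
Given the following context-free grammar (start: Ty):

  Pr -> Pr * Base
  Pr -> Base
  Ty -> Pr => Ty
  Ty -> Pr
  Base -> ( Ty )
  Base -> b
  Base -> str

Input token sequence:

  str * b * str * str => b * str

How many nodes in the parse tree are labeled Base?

[Ty [Pr [Pr [Pr [Pr [Base str]] * [Base b]] * [Base str]] * [Base str]] => [Ty [Pr [Pr [Base b]] * [Base str]]]]

6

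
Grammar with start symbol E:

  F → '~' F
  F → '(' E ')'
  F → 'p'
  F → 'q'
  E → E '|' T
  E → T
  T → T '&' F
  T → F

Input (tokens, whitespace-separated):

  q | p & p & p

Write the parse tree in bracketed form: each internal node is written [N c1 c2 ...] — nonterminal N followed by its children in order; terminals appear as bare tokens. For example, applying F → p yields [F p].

E
E | T
T | T
F | T
q | T
q | T & F
q | T & F & F
q | F & F & F
q | p & F & F
q | p & p & F
q | p & p & p

[E [E [T [F q]]] | [T [T [T [F p]] & [F p]] & [F p]]]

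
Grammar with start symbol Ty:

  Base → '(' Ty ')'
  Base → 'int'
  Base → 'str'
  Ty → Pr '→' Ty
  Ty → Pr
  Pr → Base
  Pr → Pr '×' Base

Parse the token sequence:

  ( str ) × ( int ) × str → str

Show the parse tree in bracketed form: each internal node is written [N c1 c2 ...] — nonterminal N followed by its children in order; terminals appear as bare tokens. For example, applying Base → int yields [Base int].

[Ty [Pr [Pr [Pr [Base ( [Ty [Pr [Base str]]] )]] × [Base ( [Ty [Pr [Base int]]] )]] × [Base str]] → [Ty [Pr [Base str]]]]

Ty
Pr → Ty
Pr × Base → Ty
Pr × Base × Base → Ty
Base × Base × Base → Ty
( Ty ) × Base × Base → Ty
( Pr ) × Base × Base → Ty
( Base ) × Base × Base → Ty
( str ) × Base × Base → Ty
( str ) × ( Ty ) × Base → Ty
( str ) × ( Pr ) × Base → Ty
( str ) × ( Base ) × Base → Ty
( str ) × ( int ) × Base → Ty
( str ) × ( int ) × str → Ty
( str ) × ( int ) × str → Pr
( str ) × ( int ) × str → Base
( str ) × ( int ) × str → str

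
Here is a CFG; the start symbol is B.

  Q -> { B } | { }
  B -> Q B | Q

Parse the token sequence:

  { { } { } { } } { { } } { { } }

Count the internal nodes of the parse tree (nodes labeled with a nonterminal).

16

[B [Q { [B [Q { }] [B [Q { }] [B [Q { }]]]] }] [B [Q { [B [Q { }]] }] [B [Q { [B [Q { }]] }]]]]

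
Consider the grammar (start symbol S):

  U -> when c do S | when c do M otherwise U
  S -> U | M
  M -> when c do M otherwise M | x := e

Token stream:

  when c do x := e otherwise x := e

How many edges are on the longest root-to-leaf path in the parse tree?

3

[S [M when c do [M x := e] otherwise [M x := e]]]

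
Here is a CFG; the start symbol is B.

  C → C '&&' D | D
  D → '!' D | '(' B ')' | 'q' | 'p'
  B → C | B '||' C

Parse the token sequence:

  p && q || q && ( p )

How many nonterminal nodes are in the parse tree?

13

[B [B [C [C [D p]] && [D q]]] || [C [C [D q]] && [D ( [B [C [D p]]] )]]]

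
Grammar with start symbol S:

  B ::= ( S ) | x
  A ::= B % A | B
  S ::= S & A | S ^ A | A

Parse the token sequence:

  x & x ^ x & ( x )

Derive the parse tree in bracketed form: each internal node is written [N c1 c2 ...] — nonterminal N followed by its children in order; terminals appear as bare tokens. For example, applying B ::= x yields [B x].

S
S & A
S ^ A & A
S & A ^ A & A
A & A ^ A & A
B & A ^ A & A
x & A ^ A & A
x & B ^ A & A
x & x ^ A & A
x & x ^ B & A
x & x ^ x & A
x & x ^ x & B
x & x ^ x & ( S )
x & x ^ x & ( A )
x & x ^ x & ( B )
x & x ^ x & ( x )

[S [S [S [S [A [B x]]] & [A [B x]]] ^ [A [B x]]] & [A [B ( [S [A [B x]]] )]]]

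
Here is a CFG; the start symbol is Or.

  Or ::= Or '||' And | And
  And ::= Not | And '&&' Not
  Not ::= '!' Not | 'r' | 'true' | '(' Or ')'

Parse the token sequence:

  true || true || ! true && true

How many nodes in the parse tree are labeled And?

4

[Or [Or [Or [And [Not true]]] || [And [Not true]]] || [And [And [Not ! [Not true]]] && [Not true]]]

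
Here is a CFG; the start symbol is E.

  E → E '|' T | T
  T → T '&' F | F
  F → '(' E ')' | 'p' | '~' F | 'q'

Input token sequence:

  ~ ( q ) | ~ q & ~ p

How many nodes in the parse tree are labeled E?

3

[E [E [T [F ~ [F ( [E [T [F q]]] )]]]] | [T [T [F ~ [F q]]] & [F ~ [F p]]]]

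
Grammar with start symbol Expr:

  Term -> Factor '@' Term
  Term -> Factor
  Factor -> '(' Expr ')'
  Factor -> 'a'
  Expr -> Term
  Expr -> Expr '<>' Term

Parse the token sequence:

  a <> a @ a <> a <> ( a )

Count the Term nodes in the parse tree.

[Expr [Expr [Expr [Expr [Term [Factor a]]] <> [Term [Factor a] @ [Term [Factor a]]]] <> [Term [Factor a]]] <> [Term [Factor ( [Expr [Term [Factor a]]] )]]]

6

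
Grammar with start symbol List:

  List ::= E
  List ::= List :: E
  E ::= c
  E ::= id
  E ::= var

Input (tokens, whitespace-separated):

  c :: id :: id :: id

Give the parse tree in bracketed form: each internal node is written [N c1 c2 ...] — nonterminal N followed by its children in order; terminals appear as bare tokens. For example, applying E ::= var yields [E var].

List
List :: E
List :: E :: E
List :: E :: E :: E
E :: E :: E :: E
c :: E :: E :: E
c :: id :: E :: E
c :: id :: id :: E
c :: id :: id :: id

[List [List [List [List [E c]] :: [E id]] :: [E id]] :: [E id]]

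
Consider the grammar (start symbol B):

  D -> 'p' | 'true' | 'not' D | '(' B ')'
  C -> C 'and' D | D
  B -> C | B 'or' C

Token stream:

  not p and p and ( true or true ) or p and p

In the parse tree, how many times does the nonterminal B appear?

[B [B [C [C [C [D not [D p]]] and [D p]] and [D ( [B [B [C [D true]]] or [C [D true]]] )]]] or [C [C [D p]] and [D p]]]

4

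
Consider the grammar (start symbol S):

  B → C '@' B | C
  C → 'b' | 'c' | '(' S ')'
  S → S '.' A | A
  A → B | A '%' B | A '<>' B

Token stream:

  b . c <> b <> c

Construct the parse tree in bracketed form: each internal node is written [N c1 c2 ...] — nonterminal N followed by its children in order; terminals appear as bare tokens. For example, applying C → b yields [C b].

S
S . A
A . A
B . A
C . A
b . A
b . A <> B
b . A <> B <> B
b . B <> B <> B
b . C <> B <> B
b . c <> B <> B
b . c <> C <> B
b . c <> b <> B
b . c <> b <> C
b . c <> b <> c

[S [S [A [B [C b]]]] . [A [A [A [B [C c]]] <> [B [C b]]] <> [B [C c]]]]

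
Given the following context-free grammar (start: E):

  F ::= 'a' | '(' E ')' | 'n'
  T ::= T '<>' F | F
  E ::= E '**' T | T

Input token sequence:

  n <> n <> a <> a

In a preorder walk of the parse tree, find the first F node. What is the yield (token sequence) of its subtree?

n

[E [T [T [T [T [F n]] <> [F n]] <> [F a]] <> [F a]]]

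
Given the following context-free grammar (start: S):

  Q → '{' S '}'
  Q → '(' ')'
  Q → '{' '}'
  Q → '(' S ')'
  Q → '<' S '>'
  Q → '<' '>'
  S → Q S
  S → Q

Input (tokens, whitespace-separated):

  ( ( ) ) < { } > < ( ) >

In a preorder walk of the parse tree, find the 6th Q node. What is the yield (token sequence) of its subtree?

( )

[S [Q ( [S [Q ( )]] )] [S [Q < [S [Q { }]] >] [S [Q < [S [Q ( )]] >]]]]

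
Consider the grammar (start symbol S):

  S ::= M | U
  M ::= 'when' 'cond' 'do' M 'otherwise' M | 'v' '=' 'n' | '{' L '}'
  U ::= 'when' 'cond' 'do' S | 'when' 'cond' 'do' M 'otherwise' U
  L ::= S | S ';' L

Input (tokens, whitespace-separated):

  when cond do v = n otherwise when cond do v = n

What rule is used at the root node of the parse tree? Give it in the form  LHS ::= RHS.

[S [U when cond do [M v = n] otherwise [U when cond do [S [M v = n]]]]]

S ::= U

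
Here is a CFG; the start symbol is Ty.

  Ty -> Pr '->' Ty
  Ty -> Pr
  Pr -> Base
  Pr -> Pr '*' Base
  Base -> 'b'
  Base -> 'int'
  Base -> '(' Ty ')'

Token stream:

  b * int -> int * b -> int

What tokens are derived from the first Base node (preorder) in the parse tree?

b

[Ty [Pr [Pr [Base b]] * [Base int]] -> [Ty [Pr [Pr [Base int]] * [Base b]] -> [Ty [Pr [Base int]]]]]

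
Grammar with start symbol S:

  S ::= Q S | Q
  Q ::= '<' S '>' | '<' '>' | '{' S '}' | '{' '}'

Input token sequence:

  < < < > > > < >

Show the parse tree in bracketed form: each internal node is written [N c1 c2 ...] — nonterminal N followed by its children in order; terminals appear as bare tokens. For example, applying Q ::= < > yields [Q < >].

S
Q S
< S > S
< Q > S
< < S > > S
< < Q > > S
< < < > > > S
< < < > > > Q
< < < > > > < >

[S [Q < [S [Q < [S [Q < >]] >]] >] [S [Q < >]]]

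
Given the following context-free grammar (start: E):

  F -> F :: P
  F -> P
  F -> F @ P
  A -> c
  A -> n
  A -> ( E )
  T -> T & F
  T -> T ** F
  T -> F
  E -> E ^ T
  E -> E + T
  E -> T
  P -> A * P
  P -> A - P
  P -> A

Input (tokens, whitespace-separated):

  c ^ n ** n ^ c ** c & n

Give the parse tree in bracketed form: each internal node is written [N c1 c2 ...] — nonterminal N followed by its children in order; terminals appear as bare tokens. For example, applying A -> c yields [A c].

[E [E [E [T [F [P [A c]]]]] ^ [T [T [F [P [A n]]]] ** [F [P [A n]]]]] ^ [T [T [T [F [P [A c]]]] ** [F [P [A c]]]] & [F [P [A n]]]]]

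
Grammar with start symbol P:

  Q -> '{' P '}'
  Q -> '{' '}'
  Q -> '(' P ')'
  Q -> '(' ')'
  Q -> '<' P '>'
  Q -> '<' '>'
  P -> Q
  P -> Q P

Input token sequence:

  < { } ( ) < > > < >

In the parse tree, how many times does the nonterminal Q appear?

5

[P [Q < [P [Q { }] [P [Q ( )] [P [Q < >]]]] >] [P [Q < >]]]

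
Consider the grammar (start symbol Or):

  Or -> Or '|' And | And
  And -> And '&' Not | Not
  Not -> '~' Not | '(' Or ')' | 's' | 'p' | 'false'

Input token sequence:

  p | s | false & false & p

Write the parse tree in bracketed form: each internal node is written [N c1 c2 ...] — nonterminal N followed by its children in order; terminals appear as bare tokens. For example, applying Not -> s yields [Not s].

Or
Or | And
Or | And | And
And | And | And
Not | And | And
p | And | And
p | Not | And
p | s | And
p | s | And & Not
p | s | And & Not & Not
p | s | Not & Not & Not
p | s | false & Not & Not
p | s | false & false & Not
p | s | false & false & p

[Or [Or [Or [And [Not p]]] | [And [Not s]]] | [And [And [And [Not false]] & [Not false]] & [Not p]]]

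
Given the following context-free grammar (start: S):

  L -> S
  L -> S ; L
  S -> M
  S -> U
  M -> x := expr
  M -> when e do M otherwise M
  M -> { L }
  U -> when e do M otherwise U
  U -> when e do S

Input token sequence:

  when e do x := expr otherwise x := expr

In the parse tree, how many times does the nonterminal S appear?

1

[S [M when e do [M x := expr] otherwise [M x := expr]]]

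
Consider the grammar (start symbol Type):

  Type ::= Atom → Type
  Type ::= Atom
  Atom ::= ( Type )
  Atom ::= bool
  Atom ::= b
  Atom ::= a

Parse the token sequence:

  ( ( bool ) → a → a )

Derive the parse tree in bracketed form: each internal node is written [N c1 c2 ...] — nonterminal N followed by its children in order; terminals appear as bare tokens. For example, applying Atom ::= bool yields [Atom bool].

Type
Atom
( Type )
( Atom → Type )
( ( Type ) → Type )
( ( Atom ) → Type )
( ( bool ) → Type )
( ( bool ) → Atom → Type )
( ( bool ) → a → Type )
( ( bool ) → a → Atom )
( ( bool ) → a → a )

[Type [Atom ( [Type [Atom ( [Type [Atom bool]] )] → [Type [Atom a] → [Type [Atom a]]]] )]]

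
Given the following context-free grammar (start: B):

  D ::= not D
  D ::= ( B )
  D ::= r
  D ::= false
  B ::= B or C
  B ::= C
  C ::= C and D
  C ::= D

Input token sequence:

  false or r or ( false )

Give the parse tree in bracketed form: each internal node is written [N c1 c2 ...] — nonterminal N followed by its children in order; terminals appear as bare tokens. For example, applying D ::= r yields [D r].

B
B or C
B or C or C
C or C or C
D or C or C
false or C or C
false or D or C
false or r or C
false or r or D
false or r or ( B )
false or r or ( C )
false or r or ( D )
false or r or ( false )

[B [B [B [C [D false]]] or [C [D r]]] or [C [D ( [B [C [D false]]] )]]]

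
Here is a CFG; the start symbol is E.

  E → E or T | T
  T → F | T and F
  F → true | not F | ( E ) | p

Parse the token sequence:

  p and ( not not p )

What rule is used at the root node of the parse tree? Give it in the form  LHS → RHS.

E → T

[E [T [T [F p]] and [F ( [E [T [F not [F not [F p]]]]] )]]]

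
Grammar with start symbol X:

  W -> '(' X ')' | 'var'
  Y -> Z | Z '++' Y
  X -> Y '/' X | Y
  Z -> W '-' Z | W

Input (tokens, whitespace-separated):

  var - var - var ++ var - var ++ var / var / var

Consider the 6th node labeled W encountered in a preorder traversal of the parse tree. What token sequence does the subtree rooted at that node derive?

[X [Y [Z [W var] - [Z [W var] - [Z [W var]]]] ++ [Y [Z [W var] - [Z [W var]]] ++ [Y [Z [W var]]]]] / [X [Y [Z [W var]]] / [X [Y [Z [W var]]]]]]

var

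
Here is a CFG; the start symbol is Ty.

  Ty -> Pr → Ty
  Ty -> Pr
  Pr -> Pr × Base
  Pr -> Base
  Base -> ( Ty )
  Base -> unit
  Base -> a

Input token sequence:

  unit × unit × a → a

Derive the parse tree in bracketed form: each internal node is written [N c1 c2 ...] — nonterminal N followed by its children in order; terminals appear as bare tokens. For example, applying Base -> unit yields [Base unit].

Ty
Pr → Ty
Pr × Base → Ty
Pr × Base × Base → Ty
Base × Base × Base → Ty
unit × Base × Base → Ty
unit × unit × Base → Ty
unit × unit × a → Ty
unit × unit × a → Pr
unit × unit × a → Base
unit × unit × a → a

[Ty [Pr [Pr [Pr [Base unit]] × [Base unit]] × [Base a]] → [Ty [Pr [Base a]]]]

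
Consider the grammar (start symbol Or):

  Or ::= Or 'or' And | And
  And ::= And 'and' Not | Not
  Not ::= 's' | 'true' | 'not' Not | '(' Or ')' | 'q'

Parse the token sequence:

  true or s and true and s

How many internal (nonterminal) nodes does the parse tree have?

10

[Or [Or [And [Not true]]] or [And [And [And [Not s]] and [Not true]] and [Not s]]]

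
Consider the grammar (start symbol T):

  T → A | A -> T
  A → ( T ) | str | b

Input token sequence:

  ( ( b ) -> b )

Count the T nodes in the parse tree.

[T [A ( [T [A ( [T [A b]] )] -> [T [A b]]] )]]

4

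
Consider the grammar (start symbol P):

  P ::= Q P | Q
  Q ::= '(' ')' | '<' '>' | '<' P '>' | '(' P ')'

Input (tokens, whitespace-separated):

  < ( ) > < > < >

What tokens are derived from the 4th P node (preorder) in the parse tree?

[P [Q < [P [Q ( )]] >] [P [Q < >] [P [Q < >]]]]

< >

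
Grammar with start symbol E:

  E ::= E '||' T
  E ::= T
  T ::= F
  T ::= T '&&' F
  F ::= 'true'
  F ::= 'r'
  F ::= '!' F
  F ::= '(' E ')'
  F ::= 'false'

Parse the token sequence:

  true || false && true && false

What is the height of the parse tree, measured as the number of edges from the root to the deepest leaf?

5

[E [E [T [F true]]] || [T [T [T [F false]] && [F true]] && [F false]]]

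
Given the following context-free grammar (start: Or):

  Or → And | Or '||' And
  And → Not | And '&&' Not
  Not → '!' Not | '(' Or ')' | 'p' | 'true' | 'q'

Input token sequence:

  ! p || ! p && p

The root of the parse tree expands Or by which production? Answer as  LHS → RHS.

[Or [Or [And [Not ! [Not p]]]] || [And [And [Not ! [Not p]]] && [Not p]]]

Or → Or '||' And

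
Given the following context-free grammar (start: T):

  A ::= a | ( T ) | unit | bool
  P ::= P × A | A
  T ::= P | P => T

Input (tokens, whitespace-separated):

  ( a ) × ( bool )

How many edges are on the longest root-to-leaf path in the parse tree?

[T [P [P [A ( [T [P [A a]]] )]] × [A ( [T [P [A bool]]] )]]]

7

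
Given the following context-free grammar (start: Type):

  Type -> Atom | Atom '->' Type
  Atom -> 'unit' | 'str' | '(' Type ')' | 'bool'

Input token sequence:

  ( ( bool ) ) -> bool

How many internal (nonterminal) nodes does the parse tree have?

8

[Type [Atom ( [Type [Atom ( [Type [Atom bool]] )]] )] -> [Type [Atom bool]]]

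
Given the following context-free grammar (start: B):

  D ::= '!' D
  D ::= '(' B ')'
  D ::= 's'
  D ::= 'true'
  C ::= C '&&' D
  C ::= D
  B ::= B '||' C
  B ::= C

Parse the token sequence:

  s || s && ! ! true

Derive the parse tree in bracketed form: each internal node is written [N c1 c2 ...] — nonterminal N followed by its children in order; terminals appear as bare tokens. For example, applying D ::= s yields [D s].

[B [B [C [D s]]] || [C [C [D s]] && [D ! [D ! [D true]]]]]

B
B || C
C || C
D || C
s || C
s || C && D
s || D && D
s || s && D
s || s && ! D
s || s && ! ! D
s || s && ! ! true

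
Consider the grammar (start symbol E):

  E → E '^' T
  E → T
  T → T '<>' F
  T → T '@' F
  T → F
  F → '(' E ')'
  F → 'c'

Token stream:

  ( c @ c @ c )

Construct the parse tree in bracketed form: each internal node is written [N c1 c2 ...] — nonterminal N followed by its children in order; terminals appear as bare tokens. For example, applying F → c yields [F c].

E
T
F
( E )
( T )
( T @ F )
( T @ F @ F )
( F @ F @ F )
( c @ F @ F )
( c @ c @ F )
( c @ c @ c )

[E [T [F ( [E [T [T [T [F c]] @ [F c]] @ [F c]]] )]]]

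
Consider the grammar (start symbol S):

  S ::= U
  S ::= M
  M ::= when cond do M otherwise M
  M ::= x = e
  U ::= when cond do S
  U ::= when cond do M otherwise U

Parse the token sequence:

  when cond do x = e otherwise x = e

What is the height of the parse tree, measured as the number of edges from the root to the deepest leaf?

[S [M when cond do [M x = e] otherwise [M x = e]]]

3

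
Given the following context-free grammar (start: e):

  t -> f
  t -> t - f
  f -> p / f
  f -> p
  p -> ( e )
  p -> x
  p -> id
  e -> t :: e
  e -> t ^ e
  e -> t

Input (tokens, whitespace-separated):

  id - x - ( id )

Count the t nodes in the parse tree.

[e [t [t [t [f [p id]]] - [f [p x]]] - [f [p ( [e [t [f [p id]]]] )]]]]

4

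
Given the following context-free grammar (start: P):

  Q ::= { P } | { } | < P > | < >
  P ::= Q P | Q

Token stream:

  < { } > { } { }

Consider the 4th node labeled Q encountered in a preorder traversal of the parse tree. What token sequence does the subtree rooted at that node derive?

[P [Q < [P [Q { }]] >] [P [Q { }] [P [Q { }]]]]

{ }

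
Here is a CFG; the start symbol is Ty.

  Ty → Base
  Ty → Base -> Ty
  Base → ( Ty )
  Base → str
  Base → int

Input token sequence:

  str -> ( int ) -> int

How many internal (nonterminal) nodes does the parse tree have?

8

[Ty [Base str] -> [Ty [Base ( [Ty [Base int]] )] -> [Ty [Base int]]]]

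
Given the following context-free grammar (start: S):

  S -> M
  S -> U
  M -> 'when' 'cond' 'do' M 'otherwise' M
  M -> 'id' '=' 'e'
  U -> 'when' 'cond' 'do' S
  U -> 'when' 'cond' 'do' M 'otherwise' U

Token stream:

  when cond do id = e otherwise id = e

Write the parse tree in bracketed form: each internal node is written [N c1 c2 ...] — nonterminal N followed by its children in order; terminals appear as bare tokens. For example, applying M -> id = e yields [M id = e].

S
M
when cond do M otherwise M
when cond do id = e otherwise M
when cond do id = e otherwise id = e

[S [M when cond do [M id = e] otherwise [M id = e]]]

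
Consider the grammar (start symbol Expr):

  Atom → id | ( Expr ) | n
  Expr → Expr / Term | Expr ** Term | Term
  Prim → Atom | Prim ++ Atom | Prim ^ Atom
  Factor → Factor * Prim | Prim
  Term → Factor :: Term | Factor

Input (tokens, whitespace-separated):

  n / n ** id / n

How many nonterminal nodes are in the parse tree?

20

[Expr [Expr [Expr [Expr [Term [Factor [Prim [Atom n]]]]] / [Term [Factor [Prim [Atom n]]]]] ** [Term [Factor [Prim [Atom id]]]]] / [Term [Factor [Prim [Atom n]]]]]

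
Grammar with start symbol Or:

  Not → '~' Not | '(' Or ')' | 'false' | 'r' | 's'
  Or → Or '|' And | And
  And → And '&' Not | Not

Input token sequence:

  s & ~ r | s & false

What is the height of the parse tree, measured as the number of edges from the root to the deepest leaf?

5

[Or [Or [And [And [Not s]] & [Not ~ [Not r]]]] | [And [And [Not s]] & [Not false]]]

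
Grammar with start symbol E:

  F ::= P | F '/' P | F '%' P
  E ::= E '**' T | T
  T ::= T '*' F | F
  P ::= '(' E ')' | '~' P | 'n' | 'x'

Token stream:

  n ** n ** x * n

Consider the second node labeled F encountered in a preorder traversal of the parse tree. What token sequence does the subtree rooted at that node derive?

n

[E [E [E [T [F [P n]]]] ** [T [F [P n]]]] ** [T [T [F [P x]]] * [F [P n]]]]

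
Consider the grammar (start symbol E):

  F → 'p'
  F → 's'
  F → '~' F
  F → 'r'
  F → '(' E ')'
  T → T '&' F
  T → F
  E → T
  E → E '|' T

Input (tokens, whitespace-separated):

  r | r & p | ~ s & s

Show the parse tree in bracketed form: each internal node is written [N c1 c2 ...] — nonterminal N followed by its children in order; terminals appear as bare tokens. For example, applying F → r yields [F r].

[E [E [E [T [F r]]] | [T [T [F r]] & [F p]]] | [T [T [F ~ [F s]]] & [F s]]]

E
E | T
E | T | T
T | T | T
F | T | T
r | T | T
r | T & F | T
r | F & F | T
r | r & F | T
r | r & p | T
r | r & p | T & F
r | r & p | F & F
r | r & p | ~ F & F
r | r & p | ~ s & F
r | r & p | ~ s & s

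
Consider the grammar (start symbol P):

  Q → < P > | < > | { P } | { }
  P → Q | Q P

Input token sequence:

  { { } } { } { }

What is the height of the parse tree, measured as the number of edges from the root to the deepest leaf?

4

[P [Q { [P [Q { }]] }] [P [Q { }] [P [Q { }]]]]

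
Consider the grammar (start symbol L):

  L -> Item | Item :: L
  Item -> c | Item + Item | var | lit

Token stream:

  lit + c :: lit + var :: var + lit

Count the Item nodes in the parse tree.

[L [Item [Item lit] + [Item c]] :: [L [Item [Item lit] + [Item var]] :: [L [Item [Item var] + [Item lit]]]]]

9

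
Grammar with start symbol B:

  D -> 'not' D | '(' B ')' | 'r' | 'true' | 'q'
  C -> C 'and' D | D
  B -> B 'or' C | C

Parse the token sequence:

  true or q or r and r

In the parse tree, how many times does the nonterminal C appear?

4

[B [B [B [C [D true]]] or [C [D q]]] or [C [C [D r]] and [D r]]]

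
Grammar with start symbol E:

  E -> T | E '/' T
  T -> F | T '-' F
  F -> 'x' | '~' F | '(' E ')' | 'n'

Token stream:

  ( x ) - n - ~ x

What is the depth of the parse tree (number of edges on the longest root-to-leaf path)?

8

[E [T [T [T [F ( [E [T [F x]]] )]] - [F n]] - [F ~ [F x]]]]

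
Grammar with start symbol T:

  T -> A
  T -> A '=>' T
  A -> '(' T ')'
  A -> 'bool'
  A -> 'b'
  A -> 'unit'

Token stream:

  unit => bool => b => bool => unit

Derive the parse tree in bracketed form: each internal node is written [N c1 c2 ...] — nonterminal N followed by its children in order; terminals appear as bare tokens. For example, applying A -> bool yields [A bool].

T
A => T
unit => T
unit => A => T
unit => bool => T
unit => bool => A => T
unit => bool => b => T
unit => bool => b => A => T
unit => bool => b => bool => T
unit => bool => b => bool => A
unit => bool => b => bool => unit

[T [A unit] => [T [A bool] => [T [A b] => [T [A bool] => [T [A unit]]]]]]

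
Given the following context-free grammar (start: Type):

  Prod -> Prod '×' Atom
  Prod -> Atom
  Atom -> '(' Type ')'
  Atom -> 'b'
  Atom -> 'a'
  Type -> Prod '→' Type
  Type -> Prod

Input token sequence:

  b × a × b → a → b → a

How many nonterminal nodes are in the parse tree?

16

[Type [Prod [Prod [Prod [Atom b]] × [Atom a]] × [Atom b]] → [Type [Prod [Atom a]] → [Type [Prod [Atom b]] → [Type [Prod [Atom a]]]]]]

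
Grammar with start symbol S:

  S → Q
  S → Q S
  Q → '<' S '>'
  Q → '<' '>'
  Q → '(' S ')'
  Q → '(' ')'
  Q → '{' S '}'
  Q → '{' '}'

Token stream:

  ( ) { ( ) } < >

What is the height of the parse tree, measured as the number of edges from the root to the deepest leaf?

[S [Q ( )] [S [Q { [S [Q ( )]] }] [S [Q < >]]]]

5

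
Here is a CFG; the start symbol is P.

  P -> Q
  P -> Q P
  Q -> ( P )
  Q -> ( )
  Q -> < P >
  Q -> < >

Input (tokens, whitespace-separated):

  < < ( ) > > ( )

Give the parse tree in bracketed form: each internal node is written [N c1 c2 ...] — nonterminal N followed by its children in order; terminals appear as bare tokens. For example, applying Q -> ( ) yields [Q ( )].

P
Q P
< P > P
< Q > P
< < P > > P
< < Q > > P
< < ( ) > > P
< < ( ) > > Q
< < ( ) > > ( )

[P [Q < [P [Q < [P [Q ( )]] >]] >] [P [Q ( )]]]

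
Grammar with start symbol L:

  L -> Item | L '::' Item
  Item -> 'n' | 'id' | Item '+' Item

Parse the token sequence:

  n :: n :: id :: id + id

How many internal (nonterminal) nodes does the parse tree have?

10

[L [L [L [L [Item n]] :: [Item n]] :: [Item id]] :: [Item [Item id] + [Item id]]]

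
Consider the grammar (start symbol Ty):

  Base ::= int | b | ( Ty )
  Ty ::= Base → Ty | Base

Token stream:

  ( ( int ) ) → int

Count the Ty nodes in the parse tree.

4

[Ty [Base ( [Ty [Base ( [Ty [Base int]] )]] )] → [Ty [Base int]]]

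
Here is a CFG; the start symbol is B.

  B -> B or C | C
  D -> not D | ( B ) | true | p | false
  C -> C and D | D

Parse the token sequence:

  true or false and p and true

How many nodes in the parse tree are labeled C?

[B [B [C [D true]]] or [C [C [C [D false]] and [D p]] and [D true]]]

4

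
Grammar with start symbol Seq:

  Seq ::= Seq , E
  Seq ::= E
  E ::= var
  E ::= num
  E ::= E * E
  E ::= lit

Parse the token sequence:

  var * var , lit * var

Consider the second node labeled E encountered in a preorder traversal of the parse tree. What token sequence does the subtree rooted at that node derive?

var

[Seq [Seq [E [E var] * [E var]]] , [E [E lit] * [E var]]]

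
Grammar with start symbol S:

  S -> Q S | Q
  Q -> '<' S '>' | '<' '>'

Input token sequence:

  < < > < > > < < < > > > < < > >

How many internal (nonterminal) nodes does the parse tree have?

16

[S [Q < [S [Q < >] [S [Q < >]]] >] [S [Q < [S [Q < [S [Q < >]] >]] >] [S [Q < [S [Q < >]] >]]]]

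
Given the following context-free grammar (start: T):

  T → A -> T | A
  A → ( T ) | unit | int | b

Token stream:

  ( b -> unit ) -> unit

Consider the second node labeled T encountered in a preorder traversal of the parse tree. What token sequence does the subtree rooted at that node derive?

b -> unit

[T [A ( [T [A b] -> [T [A unit]]] )] -> [T [A unit]]]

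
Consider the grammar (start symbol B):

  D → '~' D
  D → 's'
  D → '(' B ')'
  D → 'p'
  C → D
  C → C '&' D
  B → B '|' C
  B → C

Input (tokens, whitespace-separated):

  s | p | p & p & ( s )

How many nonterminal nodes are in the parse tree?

[B [B [B [C [D s]]] | [C [D p]]] | [C [C [C [D p]] & [D p]] & [D ( [B [C [D s]]] )]]]

16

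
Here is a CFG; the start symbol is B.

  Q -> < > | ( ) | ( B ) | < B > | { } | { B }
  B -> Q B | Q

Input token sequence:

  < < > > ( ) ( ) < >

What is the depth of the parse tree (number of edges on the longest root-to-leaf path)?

5

[B [Q < [B [Q < >]] >] [B [Q ( )] [B [Q ( )] [B [Q < >]]]]]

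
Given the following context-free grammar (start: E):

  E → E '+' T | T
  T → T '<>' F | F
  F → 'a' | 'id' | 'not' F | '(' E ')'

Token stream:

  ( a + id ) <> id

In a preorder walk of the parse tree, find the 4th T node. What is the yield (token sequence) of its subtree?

[E [T [T [F ( [E [E [T [F a]]] + [T [F id]]] )]] <> [F id]]]

id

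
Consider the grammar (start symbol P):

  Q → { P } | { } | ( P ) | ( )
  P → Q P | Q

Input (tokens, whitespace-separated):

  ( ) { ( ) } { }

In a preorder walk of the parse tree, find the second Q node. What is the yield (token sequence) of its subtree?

[P [Q ( )] [P [Q { [P [Q ( )]] }] [P [Q { }]]]]

{ ( ) }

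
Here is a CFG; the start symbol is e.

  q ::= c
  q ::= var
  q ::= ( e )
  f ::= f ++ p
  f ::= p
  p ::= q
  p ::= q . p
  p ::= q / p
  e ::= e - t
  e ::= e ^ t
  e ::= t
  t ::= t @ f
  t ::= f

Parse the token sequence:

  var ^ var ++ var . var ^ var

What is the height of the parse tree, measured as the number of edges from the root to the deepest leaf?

[e [e [e [t [f [p [q var]]]]] ^ [t [f [f [p [q var]]] ++ [p [q var] . [p [q var]]]]]] ^ [t [f [p [q var]]]]]

7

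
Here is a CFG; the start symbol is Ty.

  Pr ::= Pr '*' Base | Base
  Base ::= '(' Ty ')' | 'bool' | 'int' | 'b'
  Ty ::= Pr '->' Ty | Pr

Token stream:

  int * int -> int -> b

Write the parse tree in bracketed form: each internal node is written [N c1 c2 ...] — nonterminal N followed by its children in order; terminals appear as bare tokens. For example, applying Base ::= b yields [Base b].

[Ty [Pr [Pr [Base int]] * [Base int]] -> [Ty [Pr [Base int]] -> [Ty [Pr [Base b]]]]]

Ty
Pr -> Ty
Pr * Base -> Ty
Base * Base -> Ty
int * Base -> Ty
int * int -> Ty
int * int -> Pr -> Ty
int * int -> Base -> Ty
int * int -> int -> Ty
int * int -> int -> Pr
int * int -> int -> Base
int * int -> int -> b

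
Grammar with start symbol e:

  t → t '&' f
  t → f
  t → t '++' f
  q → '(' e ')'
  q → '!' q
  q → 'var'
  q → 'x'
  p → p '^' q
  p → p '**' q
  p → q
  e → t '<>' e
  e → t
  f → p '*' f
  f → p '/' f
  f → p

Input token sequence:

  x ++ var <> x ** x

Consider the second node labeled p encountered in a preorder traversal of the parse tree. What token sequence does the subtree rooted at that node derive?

[e [t [t [f [p [q x]]]] ++ [f [p [q var]]]] <> [e [t [f [p [p [q x]] ** [q x]]]]]]

var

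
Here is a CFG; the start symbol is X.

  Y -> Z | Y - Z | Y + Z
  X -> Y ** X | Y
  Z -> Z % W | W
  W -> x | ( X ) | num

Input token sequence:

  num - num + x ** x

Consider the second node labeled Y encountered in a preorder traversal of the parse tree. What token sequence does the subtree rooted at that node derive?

num - num

[X [Y [Y [Y [Z [W num]]] - [Z [W num]]] + [Z [W x]]] ** [X [Y [Z [W x]]]]]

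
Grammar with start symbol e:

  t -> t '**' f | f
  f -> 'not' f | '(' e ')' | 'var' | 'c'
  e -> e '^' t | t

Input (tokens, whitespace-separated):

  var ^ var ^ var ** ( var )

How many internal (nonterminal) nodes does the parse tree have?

14

[e [e [e [t [f var]]] ^ [t [f var]]] ^ [t [t [f var]] ** [f ( [e [t [f var]]] )]]]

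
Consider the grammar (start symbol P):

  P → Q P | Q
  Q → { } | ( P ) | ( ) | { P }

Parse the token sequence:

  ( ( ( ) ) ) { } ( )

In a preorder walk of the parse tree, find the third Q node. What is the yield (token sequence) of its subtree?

( )

[P [Q ( [P [Q ( [P [Q ( )]] )]] )] [P [Q { }] [P [Q ( )]]]]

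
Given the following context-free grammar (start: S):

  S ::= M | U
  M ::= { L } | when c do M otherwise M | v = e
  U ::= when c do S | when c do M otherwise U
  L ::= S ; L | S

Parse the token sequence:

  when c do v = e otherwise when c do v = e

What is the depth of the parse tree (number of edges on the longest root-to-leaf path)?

[S [U when c do [M v = e] otherwise [U when c do [S [M v = e]]]]]

5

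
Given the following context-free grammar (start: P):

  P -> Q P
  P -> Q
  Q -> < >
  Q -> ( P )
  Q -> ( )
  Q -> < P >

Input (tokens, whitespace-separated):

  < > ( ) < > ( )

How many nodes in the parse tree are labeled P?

[P [Q < >] [P [Q ( )] [P [Q < >] [P [Q ( )]]]]]

4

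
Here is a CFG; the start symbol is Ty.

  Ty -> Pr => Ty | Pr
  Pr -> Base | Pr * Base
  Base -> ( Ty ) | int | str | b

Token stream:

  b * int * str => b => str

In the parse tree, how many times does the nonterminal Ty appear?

3

[Ty [Pr [Pr [Pr [Base b]] * [Base int]] * [Base str]] => [Ty [Pr [Base b]] => [Ty [Pr [Base str]]]]]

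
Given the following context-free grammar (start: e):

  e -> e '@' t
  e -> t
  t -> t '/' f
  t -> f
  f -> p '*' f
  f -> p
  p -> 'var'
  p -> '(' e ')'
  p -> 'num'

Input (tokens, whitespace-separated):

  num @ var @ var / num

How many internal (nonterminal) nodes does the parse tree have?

15

[e [e [e [t [f [p num]]]] @ [t [f [p var]]]] @ [t [t [f [p var]]] / [f [p num]]]]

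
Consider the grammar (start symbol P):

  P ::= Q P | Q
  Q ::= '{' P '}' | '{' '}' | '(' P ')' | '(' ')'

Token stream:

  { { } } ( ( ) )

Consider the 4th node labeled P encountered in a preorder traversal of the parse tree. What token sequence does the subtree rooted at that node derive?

[P [Q { [P [Q { }]] }] [P [Q ( [P [Q ( )]] )]]]

( )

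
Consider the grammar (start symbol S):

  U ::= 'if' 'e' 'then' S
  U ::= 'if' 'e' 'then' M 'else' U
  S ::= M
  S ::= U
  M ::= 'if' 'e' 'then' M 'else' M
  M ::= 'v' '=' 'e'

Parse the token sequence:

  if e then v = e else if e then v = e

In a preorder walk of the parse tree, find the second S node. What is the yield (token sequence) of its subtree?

[S [U if e then [M v = e] else [U if e then [S [M v = e]]]]]

v = e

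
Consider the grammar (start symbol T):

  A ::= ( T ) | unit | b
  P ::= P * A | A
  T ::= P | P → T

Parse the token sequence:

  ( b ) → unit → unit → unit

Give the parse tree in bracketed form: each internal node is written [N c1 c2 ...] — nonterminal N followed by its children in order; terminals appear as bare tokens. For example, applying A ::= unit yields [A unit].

T
P → T
A → T
( T ) → T
( P ) → T
( A ) → T
( b ) → T
( b ) → P → T
( b ) → A → T
( b ) → unit → T
( b ) → unit → P → T
( b ) → unit → A → T
( b ) → unit → unit → T
( b ) → unit → unit → P
( b ) → unit → unit → A
( b ) → unit → unit → unit

[T [P [A ( [T [P [A b]]] )]] → [T [P [A unit]] → [T [P [A unit]] → [T [P [A unit]]]]]]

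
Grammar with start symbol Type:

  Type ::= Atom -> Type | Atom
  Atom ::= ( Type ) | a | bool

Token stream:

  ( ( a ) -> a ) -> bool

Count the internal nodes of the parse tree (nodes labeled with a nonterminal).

[Type [Atom ( [Type [Atom ( [Type [Atom a]] )] -> [Type [Atom a]]] )] -> [Type [Atom bool]]]

10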